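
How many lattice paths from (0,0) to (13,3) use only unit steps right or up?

560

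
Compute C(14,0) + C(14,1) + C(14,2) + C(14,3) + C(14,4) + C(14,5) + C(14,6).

1 + 14 + 91 + 364 + 1001 + 2002 + 3003 = 6476.

6476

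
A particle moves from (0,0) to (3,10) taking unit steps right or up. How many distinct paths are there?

Each path is a sequence of 13 steps with 3 rights: C(13,3) = 286.

286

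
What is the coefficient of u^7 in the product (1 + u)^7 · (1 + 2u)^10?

433905

Coefficient of u^7 = Σ_{j} C(7,j)·1^j·C(10,7-j)·2^(7-j) for j from 0 to 7.
= 15360 + 94080 + 169344 + 117600 + 33600 + 3780 + 140 + 1 = 433905.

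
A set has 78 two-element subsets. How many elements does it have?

13

n(n−1)/2 = 78 ⇒ n(n−1) = 156. Since 13·12 = 156, n = 13.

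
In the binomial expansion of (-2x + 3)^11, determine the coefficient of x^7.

-3421440

The general term is C(11,j)·(-2x)^j·(3)^(11-j); the x^7 term has j = 7.
C(11,7) = 330.
Coefficient = C(11,7) · (-2)^7 · 3^4 = 330 · (-128) · 81 = -3421440.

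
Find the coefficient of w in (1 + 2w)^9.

18

The general term is C(9,j)·(1)^j·(2w)^(9-j); the w^1 term has j = 8.
C(9,8) = 9.
Coefficient = C(9,8) · 2^1 = 9 · 2 = 18.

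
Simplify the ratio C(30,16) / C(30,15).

C(n,k+1)/C(n,k) = (n−k)/(k+1) = (30−15)/(15+1) = 15/16.

15/16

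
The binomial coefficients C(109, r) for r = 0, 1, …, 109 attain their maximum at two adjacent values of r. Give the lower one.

54

For odd n = 109, C(109,r) peaks at r = (n−1)/2 and (n+1)/2; the lower is 54.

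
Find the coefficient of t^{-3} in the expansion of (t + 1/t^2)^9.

General term: C(9,j)·(t)^j·(1/t^2)^(9-j), with t-exponent 1j − 2(9−j) = 3j − 18.
Set 3j − 18 = -3: j = 5.
C(9,5) = 126; 1^5 = 1; 1^4 = 1.
Coefficient = 126 · 1 · 1 = 126.

126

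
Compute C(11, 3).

165

C(11,3) = (11·10·9) / 3! = 990 / 6 = 165.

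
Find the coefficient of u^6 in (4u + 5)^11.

5913600000

The general term is C(11,j)·(4u)^j·(5)^(11-j); the u^6 term has j = 6.
C(11,6) = 462.
Coefficient = C(11,6) · 4^6 · 5^5 = 462 · 4096 · 3125 = 5913600000.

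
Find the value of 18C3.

816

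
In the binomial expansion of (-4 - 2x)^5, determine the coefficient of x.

The general term is C(5,j)·(-4)^j·(-2x)^(5-j); the x^1 term has j = 4.
C(5,4) = 5.
Coefficient = C(5,4) · (-4)^4 · (-2)^1 = 5 · 256 · (-2) = -2560.

-2560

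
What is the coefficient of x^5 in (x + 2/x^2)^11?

220

General term: C(11,j)·(x)^j·(2/x^2)^(11-j), with x-exponent 1j − 2(11−j) = 3j − 22.
Set 3j − 22 = 5: j = 9.
C(11,9) = 55; 1^9 = 1; 2^2 = 4.
Coefficient = 55 · 1 · 4 = 220.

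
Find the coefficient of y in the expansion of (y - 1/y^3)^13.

-286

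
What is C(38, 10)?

472733756

C(38,10) = (38·37·36·35·34·33·32·31·30·29) / 10! = 1715456253772800 / 3628800 = 472733756.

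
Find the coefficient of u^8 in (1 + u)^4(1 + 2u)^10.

Coefficient of u^8 = Σ_{j} C(4,j)·1^j·C(10,8-j)·2^(8-j) for j from 0 to 4.
= 11520 + 61440 + 80640 + 32256 + 3360 = 189216.

189216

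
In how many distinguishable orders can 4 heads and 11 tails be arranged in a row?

1365

Choose positions for the heads: C(15,4) = 1365.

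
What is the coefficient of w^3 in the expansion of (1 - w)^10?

The general term is C(10,j)·(1)^j·(-w)^(10-j); the w^3 term has j = 7.
C(10,7) = 120.
Coefficient = C(10,7) · (-1)^3 = 120 · (-1) = -120.

-120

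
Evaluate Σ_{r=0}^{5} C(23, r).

44552

1 + 23 + 253 + 1771 + 8855 + 33649 = 44552.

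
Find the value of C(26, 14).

9657700

C(26,14) = C(26,12) by symmetry.
C(26,12) = (26·25·24·23·22·21·20·19·18·17·16·15) / 12! = 4626053752320000 / 479001600 = 9657700.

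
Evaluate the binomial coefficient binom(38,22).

22239974430

C(38,22) = C(38,16) by symmetry.
C(38,16) = (38·37·36·35·34·33·32·31·30·29·28·27·26·25·24·23) / 16! = 465322312113382563840000 / 20922789888000 = 22239974430.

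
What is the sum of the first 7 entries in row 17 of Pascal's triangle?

1 + 17 + 136 + 680 + 2380 + 6188 + 12376 = 21778.

21778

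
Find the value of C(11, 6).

C(11,6) = C(11,5) by symmetry.
C(11,5) = (11·10·9·8·7) / 5! = 55440 / 120 = 462.

462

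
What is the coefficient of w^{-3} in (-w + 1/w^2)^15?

General term: C(15,j)·(-w)^j·(1/w^2)^(15-j), with w-exponent 1j − 2(15−j) = 3j − 30.
Set 3j − 30 = -3: j = 9.
C(15,9) = 5005; (-1)^9 = -1; 1^6 = 1.
Coefficient = 5005 · (-1) · 1 = -5005.

-5005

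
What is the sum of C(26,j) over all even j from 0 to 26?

33554432

Half of (1+1)^26 + (1−1)^26 gives the even-index sum: 2^25 = 33554432.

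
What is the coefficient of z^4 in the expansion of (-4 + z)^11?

-5406720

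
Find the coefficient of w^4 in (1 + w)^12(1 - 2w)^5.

55

Coefficient of w^4 = Σ_{j} C(12,j)·1^j·C(5,4-j)·(-2)^(4-j) for j from 0 to 4.
= 80 + (-960) + 2640 + (-2200) + 495 = 55.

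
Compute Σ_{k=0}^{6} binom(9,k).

466

1 + 9 + 36 + 84 + 126 + 126 + 84 = 466.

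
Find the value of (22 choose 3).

C(22,3) = (22·21·20) / 3! = 9240 / 6 = 1540.

1540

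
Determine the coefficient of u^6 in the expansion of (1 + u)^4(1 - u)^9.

Coefficient of u^6 = Σ_{j} C(4,j)·1^j·C(9,6-j)·(-1)^(6-j) for j from 0 to 4.
= 84 + (-504) + 756 + (-336) + 36 = 36.

36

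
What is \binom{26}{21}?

C(26,21) = C(26,5) by symmetry.
C(26,5) = (26·25·24·23·22) / 5! = 7893600 / 120 = 65780.

65780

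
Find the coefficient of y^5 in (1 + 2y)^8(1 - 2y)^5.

800

Coefficient of y^5 = Σ_{j} C(8,j)·2^j·C(5,5-j)·(-2)^(5-j) for j from 0 to 5.
= (-32) + 1280 + (-8960) + 17920 + (-11200) + 1792 = 800.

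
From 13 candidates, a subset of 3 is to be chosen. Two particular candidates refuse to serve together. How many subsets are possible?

275

All 3-subsets: C(13,3) = 286. Those containing both fixed elements: C(11,1) = 11.
286 − 11 = 275.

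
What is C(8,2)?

28

C(8,2) = (8·7) / 2! = 56 / 2 = 28.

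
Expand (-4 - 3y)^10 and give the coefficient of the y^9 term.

787320

The general term is C(10,j)·(-4)^j·(-3y)^(10-j); the y^9 term has j = 1.
C(10,1) = 10.
Coefficient = C(10,1) · (-4)^1 · (-3)^9 = 10 · (-4) · (-19683) = 787320.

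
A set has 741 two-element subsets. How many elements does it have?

n(n−1)/2 = 741 ⇒ n(n−1) = 1482. Since 39·38 = 1482, n = 39.

39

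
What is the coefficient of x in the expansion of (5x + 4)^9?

2949120

The general term is C(9,j)·(5x)^j·(4)^(9-j); the x^1 term has j = 1.
C(9,1) = 9.
Coefficient = C(9,1) · 5^1 · 4^8 = 9 · 5 · 65536 = 2949120.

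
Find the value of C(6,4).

15

C(6,4) = C(6,2) by symmetry.
C(6,2) = (6·5) / 2! = 30 / 2 = 15.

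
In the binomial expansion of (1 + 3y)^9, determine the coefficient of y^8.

59049

The general term is C(9,j)·(1)^j·(3y)^(9-j); the y^8 term has j = 1.
C(9,1) = 9.
Coefficient = C(9,1) · 3^8 = 9 · 6561 = 59049.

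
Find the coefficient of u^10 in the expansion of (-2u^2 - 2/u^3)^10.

46080

General term: C(10,j)·(-2u^2)^j·(-2/u^3)^(10-j), with u-exponent 2j − 3(10−j) = 5j − 30.
Set 5j − 30 = 10: j = 8.
C(10,8) = 45; (-2)^8 = 256; (-2)^2 = 4.
Coefficient = 45 · 256 · 4 = 46080.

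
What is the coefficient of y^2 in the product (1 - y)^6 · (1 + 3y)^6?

Coefficient of y^2 = Σ_{j} C(6,j)·(-1)^j·C(6,2-j)·3^(2-j) for j from 0 to 2.
= 135 + (-108) + 15 = 42.

42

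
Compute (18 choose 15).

C(18,15) = C(18,3) by symmetry.
C(18,3) = (18·17·16) / 3! = 4896 / 6 = 816.

816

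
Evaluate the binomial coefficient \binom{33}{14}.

C(33,14) = (33·32·31·30·29·28·27·26·25·24·23·22·21·20) / 14! = 71382386874839040000 / 87178291200 = 818809200.

818809200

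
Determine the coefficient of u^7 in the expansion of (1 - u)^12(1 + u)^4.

Coefficient of u^7 = Σ_{j} C(12,j)·(-1)^j·C(4,7-j)·1^(7-j) for j from 3 to 7.
= (-220) + 1980 + (-4752) + 3696 + (-792) = -88.

-88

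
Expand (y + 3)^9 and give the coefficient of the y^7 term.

324

The general term is C(9,j)·(y)^j·(3)^(9-j); the y^7 term has j = 7.
C(9,7) = 36.
Coefficient = C(9,7) · 3^2 = 36 · 9 = 324.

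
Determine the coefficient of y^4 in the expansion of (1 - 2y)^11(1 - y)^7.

Coefficient of y^4 = Σ_{j} C(11,j)·(-2)^j·C(7,4-j)·(-1)^(4-j) for j from 0 to 4.
= 35 + 770 + 4620 + 9240 + 5280 = 19945.

19945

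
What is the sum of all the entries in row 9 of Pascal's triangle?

512

Setting x = 1 in (1+x)^9 gives Σ C(9,i) = 2^9 = 512.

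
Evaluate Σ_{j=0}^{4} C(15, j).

1 + 15 + 105 + 455 + 1365 = 1941.

1941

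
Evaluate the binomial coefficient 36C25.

600805296

C(36,25) = C(36,11) by symmetry.
C(36,11) = (36·35·34·33·32·31·30·29·28·27·26) / 11! = 23982224839372800 / 39916800 = 600805296.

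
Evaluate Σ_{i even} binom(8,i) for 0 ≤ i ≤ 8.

128

Even-i terms of row 8 sum to 2^7 = 128.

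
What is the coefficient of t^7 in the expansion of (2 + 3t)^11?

The general term is C(11,j)·(2)^j·(3t)^(11-j); the t^7 term has j = 4.
C(11,4) = 330.
Coefficient = C(11,4) · 2^4 · 3^7 = 330 · 16 · 2187 = 11547360.

11547360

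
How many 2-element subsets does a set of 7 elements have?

21

C(7,2) = (7·6) / 2! = 42 / 2 = 21.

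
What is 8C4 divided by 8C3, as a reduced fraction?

5/4

C(n,k+1)/C(n,k) = (n−k)/(k+1) = (8−3)/(3+1) = 5/4.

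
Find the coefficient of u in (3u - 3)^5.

The general term is C(5,j)·(3u)^j·(-3)^(5-j); the u^1 term has j = 1.
C(5,1) = 5.
Coefficient = C(5,1) · 3^1 · (-3)^4 = 5 · 3 · 81 = 1215.

1215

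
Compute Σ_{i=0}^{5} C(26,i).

1 + 26 + 325 + 2600 + 14950 + 65780 = 83682.

83682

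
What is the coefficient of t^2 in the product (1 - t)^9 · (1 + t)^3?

Coefficient of t^2 = Σ_{j} C(9,j)·(-1)^j·C(3,2-j)·1^(2-j) for j from 0 to 2.
= 3 + (-27) + 36 = 12.

12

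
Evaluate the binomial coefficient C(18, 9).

C(18,9) = (18·17·16·15·14·13·12·11·10) / 9! = 17643225600 / 362880 = 48620.

48620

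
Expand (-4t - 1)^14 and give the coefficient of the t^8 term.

196804608

The general term is C(14,j)·(-4t)^j·(-1)^(14-j); the t^8 term has j = 8.
C(14,8) = 3003.
Coefficient = C(14,8) · (-4)^8 = 3003 · 65536 = 196804608.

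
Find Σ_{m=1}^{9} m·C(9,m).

2304

Since m·C(9,m) = 9·C(8,m−1), the sum is 9·2^8 = 9·256 = 2304.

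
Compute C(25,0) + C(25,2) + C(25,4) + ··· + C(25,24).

16777216

Half of (1+1)^25 + (1−1)^25 gives the even-index sum: 2^24 = 16777216.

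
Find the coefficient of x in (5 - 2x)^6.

-37500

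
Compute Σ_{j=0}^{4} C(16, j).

1 + 16 + 120 + 560 + 1820 = 2517.

2517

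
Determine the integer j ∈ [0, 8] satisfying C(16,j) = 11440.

C(16,j) increases on 0 ≤ j ≤ 8. C(16,6) = 8008 and C(16,7) = 11440, so j = 7.

7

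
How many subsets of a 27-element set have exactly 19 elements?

Choose the 19 positions: C(27,19) = 2220075.

2220075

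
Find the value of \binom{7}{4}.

C(7,4) = C(7,3) by symmetry.
C(7,3) = (7·6·5) / 3! = 210 / 6 = 35.

35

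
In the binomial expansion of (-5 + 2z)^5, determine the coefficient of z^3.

The general term is C(5,j)·(-5)^j·(2z)^(5-j); the z^3 term has j = 2.
C(5,2) = 10.
Coefficient = C(5,2) · (-5)^2 · 2^3 = 10 · 25 · 8 = 2000.

2000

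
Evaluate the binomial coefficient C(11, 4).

C(11,4) = (11·10·9·8) / 4! = 7920 / 24 = 330.

330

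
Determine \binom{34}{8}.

18156204

C(34,8) = (34·33·32·31·30·29·28·27) / 8! = 732058145280 / 40320 = 18156204.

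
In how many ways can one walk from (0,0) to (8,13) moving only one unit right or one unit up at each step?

Each path is a sequence of 21 steps with 8 rights: C(21,8) = 203490.

203490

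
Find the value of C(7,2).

21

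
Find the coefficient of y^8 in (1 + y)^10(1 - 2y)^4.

-579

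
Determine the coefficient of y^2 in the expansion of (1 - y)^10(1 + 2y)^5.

-15

Coefficient of y^2 = Σ_{j} C(10,j)·(-1)^j·C(5,2-j)·2^(2-j) for j from 0 to 2.
= 40 + (-100) + 45 = -15.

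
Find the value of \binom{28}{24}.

20475

C(28,24) = C(28,4) by symmetry.
C(28,4) = (28·27·26·25) / 4! = 491400 / 24 = 20475.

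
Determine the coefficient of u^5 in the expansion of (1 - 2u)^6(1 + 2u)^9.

Coefficient of u^5 = Σ_{j} C(6,j)·(-2)^j·C(9,5-j)·2^(5-j) for j from 0 to 5.
= 4032 + (-24192) + 40320 + (-23040) + 4320 + (-192) = 1248.

1248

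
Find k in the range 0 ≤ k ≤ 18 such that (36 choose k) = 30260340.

8

C(36,k) increases on 0 ≤ k ≤ 18. C(36,7) = 8347680 and C(36,8) = 30260340, so k = 8.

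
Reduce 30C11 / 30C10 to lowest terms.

20/11

C(n,k+1)/C(n,k) = (n−k)/(k+1) = (30−10)/(10+1) = 20/11.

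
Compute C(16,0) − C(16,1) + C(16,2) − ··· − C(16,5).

The partial alternating sum Σ_{k=0}^{5} (−1)^k C(16,k) = (−1)^5 C(15,5) = -3003.

-3003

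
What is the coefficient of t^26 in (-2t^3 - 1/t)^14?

General term: C(14,j)·(-2t^3)^j·(-1/t)^(14-j), with t-exponent 3j − 1(14−j) = 4j − 14.
Set 4j − 14 = 26: j = 10.
C(14,10) = 1001; (-2)^10 = 1024; (-1)^4 = 1.
Coefficient = 1001 · 1024 · 1 = 1025024.

1025024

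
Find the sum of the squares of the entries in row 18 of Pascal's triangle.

Σ C(18,i)² is the coefficient of x^18 in (1+x)^18(1+x)^18 = (1+x)^36, i.e. C(36,18) = 9075135300.

9075135300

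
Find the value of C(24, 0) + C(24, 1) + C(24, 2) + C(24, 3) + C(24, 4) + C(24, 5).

55455

1 + 24 + 276 + 2024 + 10626 + 42504 = 55455.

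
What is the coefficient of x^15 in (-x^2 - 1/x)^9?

General term: C(9,j)·(-x^2)^j·(-1/x)^(9-j), with x-exponent 2j − 1(9−j) = 3j − 9.
Set 3j − 9 = 15: j = 8.
C(9,8) = 9; (-1)^8 = 1; (-1)^1 = -1.
Coefficient = 9 · 1 · (-1) = -9.

-9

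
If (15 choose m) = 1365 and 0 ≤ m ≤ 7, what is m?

4

C(15,m) increases on 0 ≤ m ≤ 7. C(15,3) = 455 and C(15,4) = 1365, so m = 4.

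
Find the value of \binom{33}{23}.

92561040

C(33,23) = C(33,10) by symmetry.
C(33,10) = (33·32·31·30·29·28·27·26·25·24) / 10! = 335885501952000 / 3628800 = 92561040.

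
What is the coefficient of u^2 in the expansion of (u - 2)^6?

240

The general term is C(6,j)·(u)^j·(-2)^(6-j); the u^2 term has j = 2.
C(6,2) = 15.
Coefficient = C(6,2) · (-2)^4 = 15 · 16 = 240.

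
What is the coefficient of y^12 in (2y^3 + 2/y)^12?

3784704

General term: C(12,j)·(2y^3)^j·(2/y)^(12-j), with y-exponent 3j − 1(12−j) = 4j − 12.
Set 4j − 12 = 12: j = 6.
C(12,6) = 924; 2^6 = 64; 2^6 = 64.
Coefficient = 924 · 64 · 64 = 3784704.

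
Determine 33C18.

1037158320

C(33,18) = C(33,15) by symmetry.
C(33,15) = (33·32·31·30·29·28·27·26·25·24·23·22·21·20·19) / 15! = 1356265350621941760000 / 1307674368000 = 1037158320.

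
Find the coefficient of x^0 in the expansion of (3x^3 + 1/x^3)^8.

5670

General term: C(8,j)·(3x^3)^j·(1/x^3)^(8-j), with x-exponent 3j − 3(8−j) = 6j − 24.
Set 6j − 24 = 0: j = 4.
C(8,4) = 70; 3^4 = 81; 1^4 = 1.
Coefficient = 70 · 81 · 1 = 5670.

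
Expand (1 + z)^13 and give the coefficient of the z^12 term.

The general term is C(13,j)·(1)^j·(z)^(13-j); the z^12 term has j = 1.
C(13,1) = 13.
Coefficient = C(13,1) = 13.

13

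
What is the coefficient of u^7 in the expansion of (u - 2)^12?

The general term is C(12,j)·(u)^j·(-2)^(12-j); the u^7 term has j = 7.
C(12,7) = 792.
Coefficient = C(12,7) · (-2)^5 = 792 · (-32) = -25344.

-25344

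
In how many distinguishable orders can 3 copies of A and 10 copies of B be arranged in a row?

Choose positions for the A's: C(13,3) = 286.

286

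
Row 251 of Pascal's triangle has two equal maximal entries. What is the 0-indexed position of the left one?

For odd n = 251, C(251,k) peaks at k = (n−1)/2 and (n+1)/2; the smaller is 125.

125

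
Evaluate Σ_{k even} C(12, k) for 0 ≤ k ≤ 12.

2048

Half of (1+1)^12 + (1−1)^12 gives the even-index sum: 2^11 = 2048.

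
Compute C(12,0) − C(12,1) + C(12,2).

55

The partial alternating sum Σ_{k=0}^{2} (−1)^k C(12,k) = (−1)^2 C(11,2) = 55.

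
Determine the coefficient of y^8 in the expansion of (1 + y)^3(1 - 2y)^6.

0

Coefficient of y^8 = Σ_{j} C(3,j)·1^j·C(6,8-j)·(-2)^(8-j) for j from 2 to 3.
= 192 + (-192) = 0.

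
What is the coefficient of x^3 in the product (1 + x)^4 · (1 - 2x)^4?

Coefficient of x^3 = Σ_{j} C(4,j)·1^j·C(4,3-j)·(-2)^(3-j) for j from 0 to 3.
= (-32) + 96 + (-48) + 4 = 20.

20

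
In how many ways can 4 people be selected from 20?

This is C(20,4) = 4845.

4845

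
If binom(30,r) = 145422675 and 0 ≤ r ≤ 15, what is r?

14

C(30,r) increases on 0 ≤ r ≤ 15. C(30,13) = 119759850 and C(30,14) = 145422675, so r = 14.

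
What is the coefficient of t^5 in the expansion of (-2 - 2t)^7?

-2688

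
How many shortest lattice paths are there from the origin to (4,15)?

Each path is a sequence of 19 steps with 4 rights: C(19,4) = 3876.

3876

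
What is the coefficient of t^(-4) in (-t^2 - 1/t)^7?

-7

General term: C(7,j)·(-t^2)^j·(-1/t)^(7-j), with t-exponent 2j − 1(7−j) = 3j − 7.
Set 3j − 7 = -4: j = 1.
C(7,1) = 7; (-1)^1 = -1; (-1)^6 = 1.
Coefficient = 7 · (-1) · 1 = -7.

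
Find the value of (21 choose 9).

C(21,9) = (21·20·19·18·17·16·15·14·13) / 9! = 106661318400 / 362880 = 293930.

293930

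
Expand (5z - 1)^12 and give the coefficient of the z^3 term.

-27500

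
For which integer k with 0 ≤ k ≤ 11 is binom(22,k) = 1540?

3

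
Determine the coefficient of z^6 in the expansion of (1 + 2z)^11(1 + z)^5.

Coefficient of z^6 = Σ_{j} C(11,j)·2^j·C(5,6-j)·1^(6-j) for j from 1 to 6.
= 22 + 1100 + 13200 + 52800 + 73920 + 29568 = 170610.

170610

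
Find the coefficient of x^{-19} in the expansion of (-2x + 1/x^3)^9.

144

General term: C(9,j)·(-2x)^j·(1/x^3)^(9-j), with x-exponent 1j − 3(9−j) = 4j − 27.
Set 4j − 27 = -19: j = 2.
C(9,2) = 36; (-2)^2 = 4; 1^7 = 1.
Coefficient = 36 · 4 · 1 = 144.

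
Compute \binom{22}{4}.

7315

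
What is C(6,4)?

15

C(6,4) = C(6,2) by symmetry.
C(6,2) = (6·5) / 2! = 30 / 2 = 15.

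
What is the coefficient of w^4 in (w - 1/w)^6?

General term: C(6,j)·(w)^j·(-1/w)^(6-j), with w-exponent 1j − 1(6−j) = 2j − 6.
Set 2j − 6 = 4: j = 5.
C(6,5) = 6; 1^5 = 1; (-1)^1 = -1.
Coefficient = 6 · 1 · (-1) = -6.

-6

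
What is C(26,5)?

C(26,5) = (26·25·24·23·22) / 5! = 7893600 / 120 = 65780.

65780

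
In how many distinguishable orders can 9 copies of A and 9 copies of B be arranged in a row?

Choose positions for the A's: C(18,9) = 48620.

48620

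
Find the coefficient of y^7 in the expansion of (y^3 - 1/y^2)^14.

-3432

General term: C(14,j)·(y^3)^j·(-1/y^2)^(14-j), with y-exponent 3j − 2(14−j) = 5j − 28.
Set 5j − 28 = 7: j = 7.
C(14,7) = 3432; 1^7 = 1; (-1)^7 = -1.
Coefficient = 3432 · 1 · (-1) = -3432.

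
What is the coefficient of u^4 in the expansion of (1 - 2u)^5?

80

The general term is C(5,j)·(1)^j·(-2u)^(5-j); the u^4 term has j = 1.
C(5,1) = 5.
Coefficient = C(5,1) · (-2)^4 = 5 · 16 = 80.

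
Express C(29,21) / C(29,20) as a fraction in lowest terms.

C(n,k+1)/C(n,k) = (n−k)/(k+1) = (29−20)/(20+1) = 9/21 = 3/7.

3/7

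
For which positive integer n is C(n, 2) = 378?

n(n−1)/2 = 378 ⇒ n(n−1) = 756. Since 28·27 = 756, n = 28.

28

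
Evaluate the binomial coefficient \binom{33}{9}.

38567100

C(33,9) = (33·32·31·30·29·28·27·26·25) / 9! = 13995229248000 / 362880 = 38567100.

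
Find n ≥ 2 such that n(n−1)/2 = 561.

n(n−1)/2 = 561 ⇒ n(n−1) = 1122. Since 34·33 = 1122, n = 34.

34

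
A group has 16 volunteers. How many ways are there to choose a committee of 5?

This is C(16,5) = 4368.

4368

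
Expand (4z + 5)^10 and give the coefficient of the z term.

The general term is C(10,j)·(4z)^j·(5)^(10-j); the z^1 term has j = 1.
C(10,1) = 10.
Coefficient = C(10,1) · 4^1 · 5^9 = 10 · 4 · 1953125 = 78125000.

78125000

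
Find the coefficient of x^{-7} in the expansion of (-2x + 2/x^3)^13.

10543104

General term: C(13,j)·(-2x)^j·(2/x^3)^(13-j), with x-exponent 1j − 3(13−j) = 4j − 39.
Set 4j − 39 = -7: j = 8.
C(13,8) = 1287; (-2)^8 = 256; 2^5 = 32.
Coefficient = 1287 · 256 · 32 = 10543104.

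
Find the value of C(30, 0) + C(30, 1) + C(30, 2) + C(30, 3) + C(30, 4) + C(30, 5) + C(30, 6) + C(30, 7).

1 + 30 + 435 + 4060 + 27405 + 142506 + 593775 + 2035800 = 2804012.

2804012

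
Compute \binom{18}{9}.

C(18,9) = (18·17·16·15·14·13·12·11·10) / 9! = 17643225600 / 362880 = 48620.

48620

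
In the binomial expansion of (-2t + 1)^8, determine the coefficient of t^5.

-1792

The general term is C(8,j)·(-2t)^j·(1)^(8-j); the t^5 term has j = 5.
C(8,5) = 56.
Coefficient = C(8,5) · (-2)^5 = 56 · (-32) = -1792.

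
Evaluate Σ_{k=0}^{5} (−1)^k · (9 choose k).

-56

The partial alternating sum Σ_{k=0}^{5} (−1)^k C(9,k) = (−1)^5 C(8,5) = -56.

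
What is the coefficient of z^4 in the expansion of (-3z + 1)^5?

405

The general term is C(5,j)·(-3z)^j·(1)^(5-j); the z^4 term has j = 4.
C(5,4) = 5.
Coefficient = C(5,4) · (-3)^4 = 5 · 81 = 405.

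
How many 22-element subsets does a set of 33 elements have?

C(33,22) = C(33,11) by symmetry.
C(33,11) = (33·32·31·30·29·28·27·26·25·24·23) / 11! = 7725366544896000 / 39916800 = 193536720.

193536720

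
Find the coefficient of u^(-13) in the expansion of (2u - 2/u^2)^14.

-32800768

General term: C(14,j)·(2u)^j·(-2/u^2)^(14-j), with u-exponent 1j − 2(14−j) = 3j − 28.
Set 3j − 28 = -13: j = 5.
C(14,5) = 2002; 2^5 = 32; (-2)^9 = -512.
Coefficient = 2002 · 32 · (-512) = -32800768.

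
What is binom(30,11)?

C(30,11) = (30·29·28·27·26·25·24·23·22·21·20) / 11! = 2180547008640000 / 39916800 = 54627300.

54627300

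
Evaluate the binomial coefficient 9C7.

36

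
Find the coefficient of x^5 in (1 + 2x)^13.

41184

The general term is C(13,j)·(1)^j·(2x)^(13-j); the x^5 term has j = 8.
C(13,8) = 1287.
Coefficient = C(13,8) · 2^5 = 1287 · 32 = 41184.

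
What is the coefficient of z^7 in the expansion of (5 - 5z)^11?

-16113281250

The general term is C(11,j)·(5)^j·(-5z)^(11-j); the z^7 term has j = 4.
C(11,4) = 330.
Coefficient = C(11,4) · 5^4 · (-5)^7 = 330 · 625 · (-78125) = -16113281250.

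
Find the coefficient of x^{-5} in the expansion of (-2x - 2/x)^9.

-18432

General term: C(9,j)·(-2x)^j·(-2/x)^(9-j), with x-exponent 1j − 1(9−j) = 2j − 9.
Set 2j − 9 = -5: j = 2.
C(9,2) = 36; (-2)^2 = 4; (-2)^7 = -128.
Coefficient = 36 · 4 · (-128) = -18432.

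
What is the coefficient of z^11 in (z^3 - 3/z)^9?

10206

General term: C(9,j)·(z^3)^j·(-3/z)^(9-j), with z-exponent 3j − 1(9−j) = 4j − 9.
Set 4j − 9 = 11: j = 5.
C(9,5) = 126; 1^5 = 1; (-3)^4 = 81.
Coefficient = 126 · 1 · 81 = 10206.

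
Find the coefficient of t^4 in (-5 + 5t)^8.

27343750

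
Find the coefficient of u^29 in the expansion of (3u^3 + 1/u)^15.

General term: C(15,j)·(3u^3)^j·(1/u)^(15-j), with u-exponent 3j − 1(15−j) = 4j − 15.
Set 4j − 15 = 29: j = 11.
C(15,11) = 1365; 3^11 = 177147; 1^4 = 1.
Coefficient = 1365 · 177147 · 1 = 241805655.

241805655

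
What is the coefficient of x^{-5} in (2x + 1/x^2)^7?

General term: C(7,j)·(2x)^j·(1/x^2)^(7-j), with x-exponent 1j − 2(7−j) = 3j − 14.
Set 3j − 14 = -5: j = 3.
C(7,3) = 35; 2^3 = 8; 1^4 = 1.
Coefficient = 35 · 8 · 1 = 280.

280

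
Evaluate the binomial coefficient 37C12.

1852482996

C(37,12) = (37·36·35·34·33·32·31·30·29·28·27·26) / 12! = 887342319056793600 / 479001600 = 1852482996.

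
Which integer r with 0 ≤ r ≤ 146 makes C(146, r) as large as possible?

73

C(146,r) is maximized at r = 146/2 = 73.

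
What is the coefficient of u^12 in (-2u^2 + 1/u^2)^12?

-112640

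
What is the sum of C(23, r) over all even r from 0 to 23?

4194304

Even-r terms of row 23 sum to 2^22 = 4194304.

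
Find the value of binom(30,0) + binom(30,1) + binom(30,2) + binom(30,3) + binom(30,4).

1 + 30 + 435 + 4060 + 27405 = 31931.

31931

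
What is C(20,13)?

77520

C(20,13) = C(20,7) by symmetry.
C(20,7) = (20·19·18·17·16·15·14) / 7! = 390700800 / 5040 = 77520.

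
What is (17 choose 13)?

2380

C(17,13) = C(17,4) by symmetry.
C(17,4) = (17·16·15·14) / 4! = 57120 / 24 = 2380.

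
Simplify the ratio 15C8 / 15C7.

C(n,k+1)/C(n,k) = (n−k)/(k+1) = (15−7)/(7+1) = 8/8 = 1.

1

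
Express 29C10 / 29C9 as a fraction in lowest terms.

2

C(n,k+1)/C(n,k) = (n−k)/(k+1) = (29−9)/(9+1) = 20/10 = 2.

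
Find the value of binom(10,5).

C(10,5) = (10·9·8·7·6) / 5! = 30240 / 120 = 252.

252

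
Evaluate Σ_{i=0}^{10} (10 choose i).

1024

Setting x = 1 in (1+x)^10 gives Σ C(10,i) = 2^10 = 1024.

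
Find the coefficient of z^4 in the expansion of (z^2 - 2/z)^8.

General term: C(8,j)·(z^2)^j·(-2/z)^(8-j), with z-exponent 2j − 1(8−j) = 3j − 8.
Set 3j − 8 = 4: j = 4.
C(8,4) = 70; 1^4 = 1; (-2)^4 = 16.
Coefficient = 70 · 1 · 16 = 1120.

1120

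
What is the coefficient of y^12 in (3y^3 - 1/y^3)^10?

General term: C(10,j)·(3y^3)^j·(-1/y^3)^(10-j), with y-exponent 3j − 3(10−j) = 6j − 30.
Set 6j − 30 = 12: j = 7.
C(10,7) = 120; 3^7 = 2187; (-1)^3 = -1.
Coefficient = 120 · 2187 · (-1) = -262440.

-262440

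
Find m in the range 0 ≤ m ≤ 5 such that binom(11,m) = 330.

4

C(11,m) increases on 0 ≤ m ≤ 5. C(11,3) = 165 and C(11,4) = 330, so m = 4.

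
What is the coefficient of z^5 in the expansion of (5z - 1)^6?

The general term is C(6,j)·(5z)^j·(-1)^(6-j); the z^5 term has j = 5.
C(6,5) = 6.
Coefficient = C(6,5) · 5^5 · (-1)^1 = 6 · 3125 · (-1) = -18750.

-18750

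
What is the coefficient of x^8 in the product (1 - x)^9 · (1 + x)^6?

-45

Coefficient of x^8 = Σ_{j} C(9,j)·(-1)^j·C(6,8-j)·1^(8-j) for j from 2 to 8.
= 36 + (-504) + 1890 + (-2520) + 1260 + (-216) + 9 = -45.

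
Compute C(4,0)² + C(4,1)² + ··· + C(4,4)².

By Vandermonde's identity, Σ C(4,k)² = C(8,4) = 70.

70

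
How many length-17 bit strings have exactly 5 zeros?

6188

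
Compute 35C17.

4537567650

C(35,17) = (35·34·33·32·31·30·29·28·27·26·25·24·23·22·21·20·19) / 17! = 1613955767240110694400000 / 355687428096000 = 4537567650.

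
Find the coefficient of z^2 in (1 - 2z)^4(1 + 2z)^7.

Coefficient of z^2 = Σ_{j} C(4,j)·(-2)^j·C(7,2-j)·2^(2-j) for j from 0 to 2.
= 84 + (-112) + 24 = -4.

-4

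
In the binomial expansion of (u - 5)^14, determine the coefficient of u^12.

2275

The general term is C(14,j)·(u)^j·(-5)^(14-j); the u^12 term has j = 12.
C(14,12) = 91.
Coefficient = C(14,12) · (-5)^2 = 91 · 25 = 2275.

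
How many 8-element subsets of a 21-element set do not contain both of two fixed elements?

All 8-subsets: C(21,8) = 203490. Those containing both fixed elements: C(19,6) = 27132.
203490 − 27132 = 176358.

176358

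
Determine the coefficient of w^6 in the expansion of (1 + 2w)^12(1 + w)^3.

Coefficient of w^6 = Σ_{j} C(12,j)·2^j·C(3,6-j)·1^(6-j) for j from 3 to 6.
= 1760 + 23760 + 76032 + 59136 = 160688.

160688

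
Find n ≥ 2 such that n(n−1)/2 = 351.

n(n−1)/2 = 351 ⇒ n(n−1) = 702. Since 27·26 = 702, n = 27.

27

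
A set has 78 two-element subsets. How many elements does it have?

n(n−1)/2 = 78 ⇒ n(n−1) = 156. Since 13·12 = 156, n = 13.

13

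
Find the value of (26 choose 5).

65780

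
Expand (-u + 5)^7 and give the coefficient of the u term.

-109375

The general term is C(7,j)·(-u)^j·(5)^(7-j); the u^1 term has j = 1.
C(7,1) = 7.
Coefficient = C(7,1) · (-1)^1 · 5^6 = 7 · (-1) · 15625 = -109375.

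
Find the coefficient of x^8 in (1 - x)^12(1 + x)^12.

495

Coefficient of x^8 = Σ_{j} C(12,j)·(-1)^j·C(12,8-j)·1^(8-j) for j from 0 to 8.
= 495 + (-9504) + 60984 + (-174240) + 245025 + (-174240) + 60984 + (-9504) + 495 = 495.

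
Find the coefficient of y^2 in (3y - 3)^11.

-9743085

The general term is C(11,j)·(3y)^j·(-3)^(11-j); the y^2 term has j = 2.
C(11,2) = 55.
Coefficient = C(11,2) · 3^2 · (-3)^9 = 55 · 9 · (-19683) = -9743085.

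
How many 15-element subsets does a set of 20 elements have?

15504

C(20,15) = C(20,5) by symmetry.
C(20,5) = (20·19·18·17·16) / 5! = 1860480 / 120 = 15504.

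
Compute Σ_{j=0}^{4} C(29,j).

1 + 29 + 406 + 3654 + 23751 = 27841.

27841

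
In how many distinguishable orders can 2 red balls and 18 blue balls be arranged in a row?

190

Choose positions for the red balls: C(20,2) = 190.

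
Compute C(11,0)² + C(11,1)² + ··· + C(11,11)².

705432

By Vandermonde's identity, Σ C(11,i)² = C(22,11) = 705432.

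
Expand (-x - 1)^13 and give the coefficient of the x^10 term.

-286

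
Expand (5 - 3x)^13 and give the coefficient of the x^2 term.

The general term is C(13,j)·(5)^j·(-3x)^(13-j); the x^2 term has j = 11.
C(13,11) = 78.
Coefficient = C(13,11) · 5^11 · (-3)^2 = 78 · 48828125 · 9 = 34277343750.

34277343750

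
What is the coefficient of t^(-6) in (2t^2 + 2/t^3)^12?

General term: C(12,j)·(2t^2)^j·(2/t^3)^(12-j), with t-exponent 2j − 3(12−j) = 5j − 36.
Set 5j − 36 = -6: j = 6.
C(12,6) = 924; 2^6 = 64; 2^6 = 64.
Coefficient = 924 · 64 · 64 = 3784704.

3784704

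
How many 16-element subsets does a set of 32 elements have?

C(32,16) = (32·31·30·29·28·27·26·25·24·23·22·21·20·19·18·17) / 16! = 12576278705767096320000 / 20922789888000 = 601080390.

601080390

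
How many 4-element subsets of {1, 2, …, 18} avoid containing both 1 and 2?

All 4-subsets: C(18,4) = 3060. Those containing both fixed elements: C(16,2) = 120.
3060 − 120 = 2940.

2940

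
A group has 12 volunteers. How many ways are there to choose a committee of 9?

220

This is C(12,9) = 220.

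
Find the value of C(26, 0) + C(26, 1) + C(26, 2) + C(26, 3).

1 + 26 + 325 + 2600 = 2952.

2952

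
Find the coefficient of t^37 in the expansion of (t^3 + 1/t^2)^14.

General term: C(14,j)·(t^3)^j·(1/t^2)^(14-j), with t-exponent 3j − 2(14−j) = 5j − 28.
Set 5j − 28 = 37: j = 13.
C(14,13) = 14; 1^13 = 1; 1^1 = 1.
Coefficient = 14 · 1 · 1 = 14.

14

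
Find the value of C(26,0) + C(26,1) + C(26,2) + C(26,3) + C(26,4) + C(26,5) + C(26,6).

1 + 26 + 325 + 2600 + 14950 + 65780 + 230230 = 313912.

313912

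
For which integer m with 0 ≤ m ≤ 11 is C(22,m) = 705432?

11

C(22,m) increases on 0 ≤ m ≤ 11. C(22,10) = 646646 and C(22,11) = 705432, so m = 11.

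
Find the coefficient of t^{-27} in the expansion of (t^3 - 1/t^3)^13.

General term: C(13,j)·(t^3)^j·(-1/t^3)^(13-j), with t-exponent 3j − 3(13−j) = 6j − 39.
Set 6j − 39 = -27: j = 2.
C(13,2) = 78; 1^2 = 1; (-1)^11 = -1.
Coefficient = 78 · 1 · (-1) = -78.

-78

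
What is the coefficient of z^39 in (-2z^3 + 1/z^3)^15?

245760

General term: C(15,j)·(-2z^3)^j·(1/z^3)^(15-j), with z-exponent 3j − 3(15−j) = 6j − 45.
Set 6j − 45 = 39: j = 14.
C(15,14) = 15; (-2)^14 = 16384; 1^1 = 1.
Coefficient = 15 · 16384 · 1 = 245760.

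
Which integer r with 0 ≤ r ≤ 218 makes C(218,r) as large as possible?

C(218,r) is maximized at r = 218/2 = 109.

109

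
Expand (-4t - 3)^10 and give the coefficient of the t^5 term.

62705664

The general term is C(10,j)·(-4t)^j·(-3)^(10-j); the t^5 term has j = 5.
C(10,5) = 252.
Coefficient = C(10,5) · (-4)^5 · (-3)^5 = 252 · (-1024) · (-243) = 62705664.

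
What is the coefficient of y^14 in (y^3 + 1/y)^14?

3432

General term: C(14,j)·(y^3)^j·(1/y)^(14-j), with y-exponent 3j − 1(14−j) = 4j − 14.
Set 4j − 14 = 14: j = 7.
C(14,7) = 3432; 1^7 = 1; 1^7 = 1.
Coefficient = 3432 · 1 · 1 = 3432.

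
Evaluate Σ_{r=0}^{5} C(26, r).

1 + 26 + 325 + 2600 + 14950 + 65780 = 83682.

83682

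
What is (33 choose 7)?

4272048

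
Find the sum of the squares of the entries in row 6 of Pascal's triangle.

924

Σ C(6,k)² is the coefficient of x^6 in (1+x)^6(1+x)^6 = (1+x)^12, i.e. C(12,6) = 924.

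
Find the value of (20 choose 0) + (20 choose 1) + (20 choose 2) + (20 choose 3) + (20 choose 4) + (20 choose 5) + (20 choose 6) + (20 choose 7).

1 + 20 + 190 + 1140 + 4845 + 15504 + 38760 + 77520 = 137980.

137980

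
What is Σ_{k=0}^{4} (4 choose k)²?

70

By Vandermonde's identity, Σ C(4,k)² = C(8,4) = 70.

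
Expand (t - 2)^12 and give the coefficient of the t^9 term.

-1760

The general term is C(12,j)·(t)^j·(-2)^(12-j); the t^9 term has j = 9.
C(12,9) = 220.
Coefficient = C(12,9) · (-2)^3 = 220 · (-8) = -1760.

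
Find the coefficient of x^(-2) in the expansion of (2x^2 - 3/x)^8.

81648

General term: C(8,j)·(2x^2)^j·(-3/x)^(8-j), with x-exponent 2j − 1(8−j) = 3j − 8.
Set 3j − 8 = -2: j = 2.
C(8,2) = 28; 2^2 = 4; (-3)^6 = 729.
Coefficient = 28 · 4 · 729 = 81648.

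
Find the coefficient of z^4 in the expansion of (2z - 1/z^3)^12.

General term: C(12,j)·(2z)^j·(-1/z^3)^(12-j), with z-exponent 1j − 3(12−j) = 4j − 36.
Set 4j − 36 = 4: j = 10.
C(12,10) = 66; 2^10 = 1024; (-1)^2 = 1.
Coefficient = 66 · 1024 · 1 = 67584.

67584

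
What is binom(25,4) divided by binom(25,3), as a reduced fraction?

C(n,k+1)/C(n,k) = (n−k)/(k+1) = (25−3)/(3+1) = 22/4 = 11/2.

11/2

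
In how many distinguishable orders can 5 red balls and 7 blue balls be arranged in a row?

Choose positions for the red balls: C(12,5) = 792.

792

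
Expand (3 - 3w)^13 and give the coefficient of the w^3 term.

-455976378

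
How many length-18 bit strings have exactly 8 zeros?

Choose the 8 positions: C(18,8) = 43758.

43758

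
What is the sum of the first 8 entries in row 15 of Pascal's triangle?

1 + 15 + 105 + 455 + 1365 + 3003 + 5005 + 6435 = 16384.

16384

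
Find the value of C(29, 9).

C(29,9) = (29·28·27·26·25·24·23·22·21) / 9! = 3634245014400 / 362880 = 10015005.

10015005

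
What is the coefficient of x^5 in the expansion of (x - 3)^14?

-39405366

The general term is C(14,j)·(x)^j·(-3)^(14-j); the x^5 term has j = 5.
C(14,5) = 2002.
Coefficient = C(14,5) · (-3)^9 = 2002 · (-19683) = -39405366.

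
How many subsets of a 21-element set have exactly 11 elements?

Choose the 11 positions: C(21,11) = 352716.

352716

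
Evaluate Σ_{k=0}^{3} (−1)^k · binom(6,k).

The partial alternating sum Σ_{k=0}^{3} (−1)^k C(6,k) = (−1)^3 C(5,3) = -10.

-10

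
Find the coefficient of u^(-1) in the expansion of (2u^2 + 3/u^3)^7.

15120

General term: C(7,j)·(2u^2)^j·(3/u^3)^(7-j), with u-exponent 2j − 3(7−j) = 5j − 21.
Set 5j − 21 = -1: j = 4.
C(7,4) = 35; 2^4 = 16; 3^3 = 27.
Coefficient = 35 · 16 · 27 = 15120.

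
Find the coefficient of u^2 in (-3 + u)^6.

The general term is C(6,j)·(-3)^j·(u)^(6-j); the u^2 term has j = 4.
C(6,4) = 15.
Coefficient = C(6,4) · (-3)^4 = 15 · 81 = 1215.

1215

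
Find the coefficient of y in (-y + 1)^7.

The general term is C(7,j)·(-y)^j·(1)^(7-j); the y^1 term has j = 1.
C(7,1) = 7.
Coefficient = C(7,1) · (-1)^1 = 7 · (-1) = -7.

-7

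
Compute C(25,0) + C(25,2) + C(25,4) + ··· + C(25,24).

16777216

Even-j terms of row 25 sum to 2^24 = 16777216.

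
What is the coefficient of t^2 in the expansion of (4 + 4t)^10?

The general term is C(10,j)·(4)^j·(4t)^(10-j); the t^2 term has j = 8.
C(10,8) = 45.
Coefficient = C(10,8) · 4^8 · 4^2 = 45 · 65536 · 16 = 47185920.

47185920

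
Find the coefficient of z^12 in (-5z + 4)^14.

355468750000

The general term is C(14,j)·(-5z)^j·(4)^(14-j); the z^12 term has j = 12.
C(14,12) = 91.
Coefficient = C(14,12) · (-5)^12 · 4^2 = 91 · 244140625 · 16 = 355468750000.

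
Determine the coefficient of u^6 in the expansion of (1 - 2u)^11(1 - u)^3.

Coefficient of u^6 = Σ_{j} C(11,j)·(-2)^j·C(3,6-j)·(-1)^(6-j) for j from 3 to 6.
= 1320 + 15840 + 44352 + 29568 = 91080.

91080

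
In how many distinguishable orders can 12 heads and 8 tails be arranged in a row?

Choose positions for the heads: C(20,12) = 125970.

125970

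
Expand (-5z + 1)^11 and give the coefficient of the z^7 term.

-25781250

The general term is C(11,j)·(-5z)^j·(1)^(11-j); the z^7 term has j = 7.
C(11,7) = 330.
Coefficient = C(11,7) · (-5)^7 = 330 · (-78125) = -25781250.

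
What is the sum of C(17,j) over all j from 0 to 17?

131072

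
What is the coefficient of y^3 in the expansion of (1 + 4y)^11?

The general term is C(11,j)·(1)^j·(4y)^(11-j); the y^3 term has j = 8.
C(11,8) = 165.
Coefficient = C(11,8) · 4^3 = 165 · 64 = 10560.

10560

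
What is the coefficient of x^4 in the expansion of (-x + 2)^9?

4032

The general term is C(9,j)·(-x)^j·(2)^(9-j); the x^4 term has j = 4.
C(9,4) = 126.
Coefficient = C(9,4) · 2^5 = 126 · 32 = 4032.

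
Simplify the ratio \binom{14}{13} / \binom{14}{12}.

2/13

C(n,k+1)/C(n,k) = (n−k)/(k+1) = (14−12)/(12+1) = 2/13.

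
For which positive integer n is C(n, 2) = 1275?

51

n(n−1)/2 = 1275 ⇒ n(n−1) = 2550. Since 51·50 = 2550, n = 51.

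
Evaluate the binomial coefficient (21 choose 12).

293930

C(21,12) = C(21,9) by symmetry.
C(21,9) = (21·20·19·18·17·16·15·14·13) / 9! = 106661318400 / 362880 = 293930.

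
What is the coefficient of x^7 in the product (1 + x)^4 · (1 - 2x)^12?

Coefficient of x^7 = Σ_{j} C(4,j)·1^j·C(12,7-j)·(-2)^(7-j) for j from 0 to 4.
= (-101376) + 236544 + (-152064) + 31680 + (-1760) = 13024.

13024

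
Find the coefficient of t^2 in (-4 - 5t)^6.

96000

The general term is C(6,j)·(-4)^j·(-5t)^(6-j); the t^2 term has j = 4.
C(6,4) = 15.
Coefficient = C(6,4) · (-4)^4 · (-5)^2 = 15 · 256 · 25 = 96000.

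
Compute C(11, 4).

330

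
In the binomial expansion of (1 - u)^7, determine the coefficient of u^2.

21

The general term is C(7,j)·(1)^j·(-u)^(7-j); the u^2 term has j = 5.
C(7,5) = 21.
Coefficient = C(7,5) = 21.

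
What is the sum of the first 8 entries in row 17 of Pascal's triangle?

41226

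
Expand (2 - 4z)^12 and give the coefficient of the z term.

The general term is C(12,j)·(2)^j·(-4z)^(12-j); the z^1 term has j = 11.
C(12,11) = 12.
Coefficient = C(12,11) · 2^11 · (-4)^1 = 12 · 2048 · (-4) = -98304.

-98304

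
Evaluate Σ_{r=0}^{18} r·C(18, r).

2359296

Differentiating (1+x)^18 and setting x=1: Σ r·C(18,r) = 18·2^17 = 2359296.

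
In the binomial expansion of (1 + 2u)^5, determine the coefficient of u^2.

40

The general term is C(5,j)·(1)^j·(2u)^(5-j); the u^2 term has j = 3.
C(5,3) = 10.
Coefficient = C(5,3) · 2^2 = 10 · 4 = 40.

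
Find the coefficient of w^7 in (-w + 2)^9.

-144

The general term is C(9,j)·(-w)^j·(2)^(9-j); the w^7 term has j = 7.
C(9,7) = 36.
Coefficient = C(9,7) · (-1)^7 · 2^2 = 36 · (-1) · 4 = -144.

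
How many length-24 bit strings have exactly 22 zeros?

276

Choose the 22 positions: C(24,22) = 276.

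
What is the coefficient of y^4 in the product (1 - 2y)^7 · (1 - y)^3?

Coefficient of y^4 = Σ_{j} C(7,j)·(-2)^j·C(3,4-j)·(-1)^(4-j) for j from 1 to 4.
= 14 + 252 + 840 + 560 = 1666.

1666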